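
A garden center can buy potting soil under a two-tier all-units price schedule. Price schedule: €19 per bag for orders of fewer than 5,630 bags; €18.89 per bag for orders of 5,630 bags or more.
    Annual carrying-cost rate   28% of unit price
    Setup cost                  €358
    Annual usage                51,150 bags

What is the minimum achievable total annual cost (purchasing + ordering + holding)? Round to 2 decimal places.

€984,365.12

H₁ = 28%×€19 = €5.3200;  H₂ = 28%×€18.89 = €5.2892
EOQ₁ = √(2×51,150×358/5.3200) = 2,623.76  (< 5,630, feasible at tier 1)
EOQ₂ = √(2×51,150×358/5.2892) = 2,631.38  (< 5,630 → use Q = 5,630 at tier-2 price)
TC(tier 1 (EOQ₁), Q≈2,623.8) = €985,808.38
TC(tier 2, Q≈5,630.0) = €984,365.12
Minimum at tier 2: €984,365.12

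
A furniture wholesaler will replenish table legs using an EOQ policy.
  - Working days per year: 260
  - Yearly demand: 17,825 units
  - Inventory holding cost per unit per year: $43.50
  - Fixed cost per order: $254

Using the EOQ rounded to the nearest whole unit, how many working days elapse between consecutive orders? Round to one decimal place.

6.7 days

Optimal lot size Q* = (2 × 17,825 × $254 / $43.5)^½ ≈ 456.25 → Q = 456 units
Cycle time = (working days × Q)/D = (260 × 456) / 17,825 = 6.651 days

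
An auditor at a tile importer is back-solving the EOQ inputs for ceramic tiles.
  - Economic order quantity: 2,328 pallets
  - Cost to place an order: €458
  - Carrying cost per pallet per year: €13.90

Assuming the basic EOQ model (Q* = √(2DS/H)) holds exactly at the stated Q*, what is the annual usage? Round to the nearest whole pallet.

82,240 pallets per year

EOQ relation: Q² = 2DS/H, so rearrange for the unknown.
D = Q²H / (2S) = 2,328² × 13.9 / (2 × 458) = 82,240.41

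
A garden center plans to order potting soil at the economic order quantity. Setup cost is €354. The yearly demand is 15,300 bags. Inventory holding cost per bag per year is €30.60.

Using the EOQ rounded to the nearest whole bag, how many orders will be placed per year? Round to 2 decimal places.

25.71 orders per year

EOQ = √(2DS/H) = √(2 × 15,300 × 354 / 30.6)
    = √(354,000.00) ≈ 594.98 → Q = 595
N = D/Q = 15,300/595 ≈ 25.714 orders/yr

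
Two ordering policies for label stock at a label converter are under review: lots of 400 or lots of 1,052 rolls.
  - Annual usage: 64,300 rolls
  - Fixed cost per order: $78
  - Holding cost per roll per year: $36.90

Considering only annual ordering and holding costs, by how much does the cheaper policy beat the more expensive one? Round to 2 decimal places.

$4,258.39

TC(Q) = (D/Q)S + (Q/2)H
TC(400) = (64,300/400)×78 + (400/2)×36.9 = $19,918.50
TC(1,052) = (64,300/1,052)×78 + (1,052/2)×36.9 = $24,176.89
Cheaper: Q = 400.  Difference = $4,258.39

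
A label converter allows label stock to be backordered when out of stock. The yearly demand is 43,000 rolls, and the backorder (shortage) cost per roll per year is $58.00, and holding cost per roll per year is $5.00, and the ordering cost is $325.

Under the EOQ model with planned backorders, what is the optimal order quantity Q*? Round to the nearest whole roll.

2,464 rolls

Q* = √(2DS/H) · √((H + b)/b)
   = √(2 × 43,000 × 325 / 5) · √((5 + 58) / 58)
   = 2,364.318 × 1.0422 ≈ 2,464.12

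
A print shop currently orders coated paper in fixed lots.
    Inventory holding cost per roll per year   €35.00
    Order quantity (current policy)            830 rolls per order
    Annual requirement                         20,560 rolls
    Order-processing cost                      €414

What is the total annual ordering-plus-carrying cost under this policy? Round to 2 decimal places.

Annual ordering cost = (D/Q)·S = (20,560/830) × 414 = €10,255.23
Annual holding cost  = (Q/2)·H = (830/2) × 35 = €14,525.00
Total = €10,255.23 + €14,525.00 = €24,780.23

€24,780.23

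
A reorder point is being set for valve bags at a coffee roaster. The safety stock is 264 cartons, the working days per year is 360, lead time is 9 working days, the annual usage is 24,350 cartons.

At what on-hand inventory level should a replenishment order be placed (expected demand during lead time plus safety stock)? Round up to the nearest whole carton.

873 cartons

Daily demand d = 24,350 / 360 = 67.639 cartons/day
Demand during lead time = 67.639 × 9 = 608.75
Reorder point = 608.75 + 264 = 872.75 → round up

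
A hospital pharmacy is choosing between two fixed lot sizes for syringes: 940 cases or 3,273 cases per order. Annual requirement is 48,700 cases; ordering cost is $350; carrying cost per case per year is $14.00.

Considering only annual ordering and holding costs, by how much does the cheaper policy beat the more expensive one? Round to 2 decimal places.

$3,405.78

Annual cost at Q: ordering D·S/Q plus holding Q·H/2.
TC(940) = (48,700/940)×350 + (940/2)×14 = $24,712.98
TC(3,273) = (48,700/3,273)×350 + (3,273/2)×14 = $28,118.76
|ΔTC| = |$24,712.98 − $28,118.76| = $3,405.78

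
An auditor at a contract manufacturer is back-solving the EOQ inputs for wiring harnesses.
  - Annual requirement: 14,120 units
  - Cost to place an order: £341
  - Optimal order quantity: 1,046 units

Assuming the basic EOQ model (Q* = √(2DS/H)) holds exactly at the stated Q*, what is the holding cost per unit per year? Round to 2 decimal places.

Since Q* = (2DS/H)^½, squaring gives Q*²·H = 2DS.
H = 2DS / Q² = 2 × 14,120 × 341 / 1,046² = 8.8015

£8.80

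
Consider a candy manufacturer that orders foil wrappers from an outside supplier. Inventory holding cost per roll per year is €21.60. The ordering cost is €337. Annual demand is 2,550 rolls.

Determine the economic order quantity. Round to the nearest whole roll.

Optimal lot size Q* = (2 × 2,550 × €337 / €21.6)^½ ≈ 282.08

282 rolls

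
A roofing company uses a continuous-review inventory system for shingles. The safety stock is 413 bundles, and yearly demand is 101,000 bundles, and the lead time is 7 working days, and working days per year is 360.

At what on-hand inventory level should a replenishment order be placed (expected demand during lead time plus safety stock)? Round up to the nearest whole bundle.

2,377 bundles

Daily demand d = 101,000 / 360 = 280.556 bundles/day
Demand during lead time = 280.556 × 7 = 1,963.89
Reorder point = 1,963.89 + 413 = 2,376.89 → round up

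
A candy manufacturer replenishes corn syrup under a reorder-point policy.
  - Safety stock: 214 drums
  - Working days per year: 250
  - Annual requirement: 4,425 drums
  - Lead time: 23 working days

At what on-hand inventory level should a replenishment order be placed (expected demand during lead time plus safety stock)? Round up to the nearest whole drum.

622 drums

Daily demand d = 4,425 / 250 = 17.700 drums/day
Demand during lead time = 17.700 × 23 = 407.10
Reorder point = 407.10 + 214 = 621.10 → round up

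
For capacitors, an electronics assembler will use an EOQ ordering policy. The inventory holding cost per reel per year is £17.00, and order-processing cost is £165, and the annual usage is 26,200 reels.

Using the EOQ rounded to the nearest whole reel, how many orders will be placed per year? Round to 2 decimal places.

Optimal lot size Q* = (2 × 26,200 × £165 / £17)^½ ≈ 713.15 → Q = 713
N = D/Q = 26,200/713 ≈ 36.746 orders/yr

36.75 orders per year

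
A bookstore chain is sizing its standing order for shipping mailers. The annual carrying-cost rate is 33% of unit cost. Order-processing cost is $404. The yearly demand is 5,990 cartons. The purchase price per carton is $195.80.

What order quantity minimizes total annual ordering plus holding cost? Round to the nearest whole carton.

H = i·C = 0.33 × $195.8 = $64.6140 per carton-year
Q* = √(2·D·S / H) = √(2·5,990·404 / 64.614) = √74,905.1 ≈ 273.69

274 cartons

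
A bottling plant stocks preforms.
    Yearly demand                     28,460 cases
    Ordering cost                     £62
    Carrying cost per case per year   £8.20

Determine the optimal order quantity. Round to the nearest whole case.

656 cases

EOQ = √(2DS/H) = √(2 × 28,460 × 62 / 8.2)
    = √(430,370.73) ≈ 656.03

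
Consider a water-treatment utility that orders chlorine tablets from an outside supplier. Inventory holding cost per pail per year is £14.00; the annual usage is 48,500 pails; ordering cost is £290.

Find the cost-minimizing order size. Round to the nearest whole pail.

1,417 pails

EOQ = √(2DS/H) = √(2 × 48,500 × 290 / 14)
    = √(2,009,285.71) ≈ 1,417.49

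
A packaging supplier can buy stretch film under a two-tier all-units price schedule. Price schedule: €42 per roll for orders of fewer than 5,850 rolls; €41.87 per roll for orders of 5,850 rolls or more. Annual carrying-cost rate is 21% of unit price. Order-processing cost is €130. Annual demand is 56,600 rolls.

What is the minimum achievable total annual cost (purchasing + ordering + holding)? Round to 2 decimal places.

€2,388,592.77

H₁ = 21%×€42 = €8.8200;  H₂ = 21%×€41.87 = €8.7927
EOQ₁ = √(2×56,600×130/8.8200) = 1,291.70  (< 5,850, feasible at tier 1)
EOQ₂ = √(2×56,600×130/8.7927) = 1,293.70  (< 5,850 → use Q = 5,850 at tier-2 price)
TC(tier 1 (EOQ₁), Q≈1,291.7) = €2,388,592.77
TC(tier 2, Q≈5,850.0) = €2,396,818.43
Minimum at tier 1 (EOQ₁): €2,388,592.77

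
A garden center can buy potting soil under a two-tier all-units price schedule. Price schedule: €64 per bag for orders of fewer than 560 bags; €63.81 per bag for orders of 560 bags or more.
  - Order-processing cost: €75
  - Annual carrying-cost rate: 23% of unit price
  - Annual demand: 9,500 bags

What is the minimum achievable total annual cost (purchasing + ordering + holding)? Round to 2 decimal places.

H₁ = 23%×€64 = €14.7200;  H₂ = 23%×€63.81 = €14.6763
EOQ₁ = √(2×9,500×75/14.7200) = 311.14  (< 560, feasible at tier 1)
EOQ₂ = √(2×9,500×75/14.6763) = 311.60  (< 560 → use Q = 560 at tier-2 price)
TC(tier 1 (EOQ₁), Q≈311.1) = €612,579.96
TC(tier 2, Q≈560.0) = €611,576.69
Minimum at tier 2: €611,576.69

€611,576.69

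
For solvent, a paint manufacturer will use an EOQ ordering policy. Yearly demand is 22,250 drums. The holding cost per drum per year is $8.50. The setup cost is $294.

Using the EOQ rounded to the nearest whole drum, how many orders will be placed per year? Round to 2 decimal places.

Optimal lot size Q* = (2 × 22,250 × $294 / $8.5)^½ ≈ 1,240.64 → Q = 1,241
Orders per year = D/Q = 22,250 / 1,241 = 17.929

17.93 orders per year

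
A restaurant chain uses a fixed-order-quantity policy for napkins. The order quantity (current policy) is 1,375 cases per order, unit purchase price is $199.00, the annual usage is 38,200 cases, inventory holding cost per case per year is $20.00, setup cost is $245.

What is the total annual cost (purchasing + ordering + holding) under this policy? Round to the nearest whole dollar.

$7,622,357

Annual ordering cost = (D/Q)·S = (38,200/1,375) × 245 = $6,806.55
Annual holding cost  = (Q/2)·H = (1,375/2) × 20 = $13,750.00
Purchase cost = D·C = 38,200 × 199 = $7,601,800.00
Total = $6,806.55 + $13,750.00 + $7,601,800.00 = $7,622,356.55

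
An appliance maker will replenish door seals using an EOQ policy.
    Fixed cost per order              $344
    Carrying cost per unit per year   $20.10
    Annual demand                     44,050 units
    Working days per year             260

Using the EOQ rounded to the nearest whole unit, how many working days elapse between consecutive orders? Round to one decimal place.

Q* = √(2·D·S / H) = √(2·44,050·344 / 20.1) = √1,507,781.1 ≈ 1,227.92 → Q = 1,228 units
T = Q/D × 260 days = 1,228/44,050 × 260 = 7.248 days

7.2 days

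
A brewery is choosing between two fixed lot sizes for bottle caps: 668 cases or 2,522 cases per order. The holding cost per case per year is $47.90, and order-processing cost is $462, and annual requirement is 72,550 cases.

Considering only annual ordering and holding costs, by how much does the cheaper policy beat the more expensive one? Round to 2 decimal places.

$7,516.79

For each Q, cost = (D/Q)·S + (Q/2)·H.
TC(668) = (72,550/668)×462 + (668/2)×47.9 = $66,175.40
TC(2,522) = (72,550/2,522)×462 + (2,522/2)×47.9 = $73,692.19
Lots of 668 are cheaper by $7,516.79.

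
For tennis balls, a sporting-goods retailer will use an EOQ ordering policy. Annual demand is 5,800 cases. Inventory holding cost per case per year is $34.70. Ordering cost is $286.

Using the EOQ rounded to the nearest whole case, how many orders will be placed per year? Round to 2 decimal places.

2DS/H = 2·5,800·286/34.7 = 95,608.07
EOQ = √95,608.07 ≈ 309.21 → Q = 309
N = D/Q = 5,800/309 ≈ 18.770 orders/yr

18.77 orders per year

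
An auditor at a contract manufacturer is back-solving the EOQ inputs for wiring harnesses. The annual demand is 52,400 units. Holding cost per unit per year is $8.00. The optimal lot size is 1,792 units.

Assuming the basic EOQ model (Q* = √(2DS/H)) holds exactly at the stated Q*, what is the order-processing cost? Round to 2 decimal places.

$245.13

From Q* = √(2DS/H) ⇒ Q*² = 2DS/H.
S = Q²H / (2D) = 1,792² × 8 / (2 × 52,400) = 245.1347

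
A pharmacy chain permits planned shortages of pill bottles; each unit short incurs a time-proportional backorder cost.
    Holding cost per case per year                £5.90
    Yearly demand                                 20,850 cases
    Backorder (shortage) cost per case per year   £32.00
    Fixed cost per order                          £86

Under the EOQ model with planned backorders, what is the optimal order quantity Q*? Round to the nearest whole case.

848 cases

Q* = √(2DS/H) · √((H + b)/b)
   = √(2 × 20,850 × 86 / 5.9) · √((5.9 + 32) / 32)
   = 779.635 × 1.0883 ≈ 848.47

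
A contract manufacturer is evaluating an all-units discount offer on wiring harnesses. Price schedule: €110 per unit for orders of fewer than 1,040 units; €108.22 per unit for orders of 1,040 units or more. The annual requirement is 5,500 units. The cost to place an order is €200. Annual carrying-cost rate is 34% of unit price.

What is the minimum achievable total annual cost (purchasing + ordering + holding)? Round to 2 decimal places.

H₁ = 34%×€110 = €37.4000;  H₂ = 34%×€108.22 = €36.7948
EOQ₁ = √(2×5,500×200/37.4000) = 242.54  (< 1,040, feasible at tier 1)
EOQ₂ = √(2×5,500×200/36.7948) = 244.52  (< 1,040 → use Q = 1,040 at tier-2 price)
TC(tier 1 (EOQ₁), Q≈242.5) = €614,070.83
TC(tier 2, Q≈1,040.0) = €615,400.99
Minimum at tier 1 (EOQ₁): €614,070.83

€614,070.83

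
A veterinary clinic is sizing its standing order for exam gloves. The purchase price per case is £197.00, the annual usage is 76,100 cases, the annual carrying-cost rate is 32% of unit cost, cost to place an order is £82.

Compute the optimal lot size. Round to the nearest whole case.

H = i·C = 0.32 × £197 = £63.0400 per case-year
2DS/H = 2·76,100·82/63.04 = 197,975.89
EOQ = √197,975.89 ≈ 444.94

445 cases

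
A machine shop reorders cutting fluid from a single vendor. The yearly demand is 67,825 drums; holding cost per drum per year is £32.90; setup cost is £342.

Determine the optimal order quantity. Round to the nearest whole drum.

1,187 drums

2DS/H = 2·67,825·342/32.9 = 1,410,100.30
EOQ = √1,410,100.30 ≈ 1,187.48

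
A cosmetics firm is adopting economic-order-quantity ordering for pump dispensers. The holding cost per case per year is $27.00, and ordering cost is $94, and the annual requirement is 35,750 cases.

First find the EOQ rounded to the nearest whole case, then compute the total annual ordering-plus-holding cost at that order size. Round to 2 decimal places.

Q* = √(2·D·S / H) = √(2·35,750·94 / 27) = √248,925.9 ≈ 498.92 → Q = 499 cases
Annual ordering cost = (D/Q)·S = (35,750/499) × 94 = $6,734.47
Annual holding cost  = (Q/2)·H = (499/2) × 27 = $6,736.50
Total = $6,734.47 + $6,736.50 = $13,470.97

$13,470.97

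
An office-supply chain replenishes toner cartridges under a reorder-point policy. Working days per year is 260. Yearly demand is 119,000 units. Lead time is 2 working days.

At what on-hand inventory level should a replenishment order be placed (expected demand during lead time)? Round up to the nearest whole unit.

916 units

Daily demand d = 119,000 / 260 = 457.692 units/day
Demand during lead time = 457.692 × 2 = 915.38
Reorder point = 915.38 → round up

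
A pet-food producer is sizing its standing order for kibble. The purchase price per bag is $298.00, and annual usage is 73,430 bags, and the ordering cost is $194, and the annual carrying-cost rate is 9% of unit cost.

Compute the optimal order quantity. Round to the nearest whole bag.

H = i·C = 0.09 × $298 = $26.8200 per bag-year
Q* = √(2·D·S / H) = √(2·73,430·194 / 26.82) = √1,062,298.3 ≈ 1,030.68

1,031 bags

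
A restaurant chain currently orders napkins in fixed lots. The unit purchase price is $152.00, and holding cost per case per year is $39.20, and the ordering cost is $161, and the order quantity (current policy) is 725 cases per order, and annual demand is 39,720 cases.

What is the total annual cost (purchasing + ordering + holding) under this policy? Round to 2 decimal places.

Orders/yr = 39,720/725 = 54.786; ordering cost = 54.786 × $161 = $8,820.58
Average inventory = 725/2 = 362.5; holding cost = 362.5 × $39.2 = $14,210.00
Purchase cost = D·C = 39,720 × 152 = $6,037,440.00
Total = $8,820.58 + $14,210.00 + $6,037,440.00 = $6,060,470.58

$6,060,470.58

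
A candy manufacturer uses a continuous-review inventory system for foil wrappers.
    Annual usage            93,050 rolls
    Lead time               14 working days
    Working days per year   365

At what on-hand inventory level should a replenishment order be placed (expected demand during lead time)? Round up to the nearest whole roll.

Daily demand d = 93,050 / 365 = 254.932 rolls/day
Demand during lead time = 254.932 × 14 = 3,569.04
Reorder point = 3,569.04 → round up

3,570 rolls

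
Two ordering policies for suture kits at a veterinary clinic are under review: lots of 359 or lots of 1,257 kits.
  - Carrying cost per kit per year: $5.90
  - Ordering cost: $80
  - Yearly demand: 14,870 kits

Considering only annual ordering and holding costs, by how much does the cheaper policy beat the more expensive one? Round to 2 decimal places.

$281.83

TC(Q) = (D/Q)S + (Q/2)H
TC(359) = (14,870/359)×80 + (359/2)×5.9 = $4,372.70
TC(1,257) = (14,870/1,257)×80 + (1,257/2)×5.9 = $4,654.53
Cheaper: Q = 359.  Difference = $281.83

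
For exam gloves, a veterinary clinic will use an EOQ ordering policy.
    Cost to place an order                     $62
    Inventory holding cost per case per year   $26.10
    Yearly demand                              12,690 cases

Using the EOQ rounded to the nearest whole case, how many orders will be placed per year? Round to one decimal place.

51.6 orders per year

2DS/H = 2·12,690·62/26.1 = 60,289.66
EOQ = √60,289.66 ≈ 245.54 → Q = 246
Orders per year = D/Q = 12,690 / 246 = 51.585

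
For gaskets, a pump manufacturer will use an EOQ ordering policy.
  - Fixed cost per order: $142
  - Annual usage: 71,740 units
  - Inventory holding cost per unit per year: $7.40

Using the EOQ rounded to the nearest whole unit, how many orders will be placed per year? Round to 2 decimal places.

EOQ = √(2DS/H) = √(2 × 71,740 × 142 / 7.4)
    = √(2,753,264.86) ≈ 1,659.30 → Q = 1,659
Orders per year = D/Q = 71,740 / 1,659 = 43.243

43.24 orders per year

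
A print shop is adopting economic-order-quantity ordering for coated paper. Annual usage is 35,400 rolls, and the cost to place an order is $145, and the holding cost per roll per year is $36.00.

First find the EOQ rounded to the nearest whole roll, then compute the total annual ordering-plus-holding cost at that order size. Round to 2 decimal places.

Q* = √(2·D·S / H) = √(2·35,400·145 / 36) = √285,166.7 ≈ 534.01 → Q = 534 rolls
Ordering: D/Q × S = 35,400/534 × $145 = $9,612.36
Holding:  Q/2 × H = 534/2 × $36 = $9,612.00
Total = $9,612.36 + $9,612.00 = $19,224.36

$19,224.36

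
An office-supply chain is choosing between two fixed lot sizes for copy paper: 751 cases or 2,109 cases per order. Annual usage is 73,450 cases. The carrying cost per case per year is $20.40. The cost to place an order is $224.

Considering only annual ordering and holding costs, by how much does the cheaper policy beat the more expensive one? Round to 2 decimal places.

TC(Q) = (D/Q)S + (Q/2)H
TC(751) = (73,450/751)×224 + (751/2)×20.4 = $29,568.06
TC(2,109) = (73,450/2,109)×224 + (2,109/2)×20.4 = $29,313.03
Cheaper: Q = 2,109.  Difference = $255.02

$255.02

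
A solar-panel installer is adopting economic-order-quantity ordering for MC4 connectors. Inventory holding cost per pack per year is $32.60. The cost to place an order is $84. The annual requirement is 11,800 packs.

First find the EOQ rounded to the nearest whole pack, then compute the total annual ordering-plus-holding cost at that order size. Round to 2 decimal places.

Q* = √(2·D·S / H) = √(2·11,800·84 / 32.6) = √60,809.8 ≈ 246.60 → Q = 247 packs
Ordering: D/Q × S = 11,800/247 × $84 = $4,012.96
Holding:  Q/2 × H = 247/2 × $32.6 = $4,026.10
Total = $4,012.96 + $4,026.10 = $8,039.06

$8,039.06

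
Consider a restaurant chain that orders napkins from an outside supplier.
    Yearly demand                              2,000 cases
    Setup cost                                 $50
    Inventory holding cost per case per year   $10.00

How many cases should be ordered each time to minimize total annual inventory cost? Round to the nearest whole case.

Q* = √(2·D·S / H) = √(2·2,000·50 / 10) = √20,000.0 ≈ 141.42

141 cases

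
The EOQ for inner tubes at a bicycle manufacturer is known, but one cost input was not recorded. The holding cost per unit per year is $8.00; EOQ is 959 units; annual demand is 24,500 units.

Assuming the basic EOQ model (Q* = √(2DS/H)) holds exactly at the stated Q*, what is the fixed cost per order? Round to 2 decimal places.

EOQ relation: Q² = 2DS/H, so rearrange for the unknown.
S = Q²H / (2D) = 959² × 8 / (2 × 24,500) = 150.1520

$150.15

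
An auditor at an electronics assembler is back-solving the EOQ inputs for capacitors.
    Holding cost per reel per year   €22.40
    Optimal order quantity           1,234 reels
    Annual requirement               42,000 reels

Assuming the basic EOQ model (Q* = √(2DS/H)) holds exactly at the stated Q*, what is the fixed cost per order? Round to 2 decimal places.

€406.07

EOQ relation: Q² = 2DS/H, so rearrange for the unknown.
S = Q²H / (2D) = 1,234² × 22.4 / (2 × 42,000) = 406.0683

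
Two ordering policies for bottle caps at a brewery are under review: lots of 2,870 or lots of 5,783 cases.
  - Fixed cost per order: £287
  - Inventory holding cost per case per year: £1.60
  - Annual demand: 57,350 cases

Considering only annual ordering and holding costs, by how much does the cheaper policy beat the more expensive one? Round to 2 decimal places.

TC(Q) = (D/Q)S + (Q/2)H
TC(2,870) = (57,350/2,870)×287 + (2,870/2)×1.6 = £8,031.00
TC(5,783) = (57,350/5,783)×287 + (5,783/2)×1.6 = £7,472.58
Lots of 5,783 are cheaper by £558.42.

£558.42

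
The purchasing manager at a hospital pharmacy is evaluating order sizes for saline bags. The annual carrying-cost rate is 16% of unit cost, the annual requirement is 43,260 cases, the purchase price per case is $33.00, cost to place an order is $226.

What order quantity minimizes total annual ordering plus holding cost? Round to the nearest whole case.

Holding cost per case per year: H = 16% × $33 = $5.2800
Q* = √(2·D·S / H) = √(2·43,260·226 / 5.28) = √3,703,318.2 ≈ 1,924.40

1,924 cases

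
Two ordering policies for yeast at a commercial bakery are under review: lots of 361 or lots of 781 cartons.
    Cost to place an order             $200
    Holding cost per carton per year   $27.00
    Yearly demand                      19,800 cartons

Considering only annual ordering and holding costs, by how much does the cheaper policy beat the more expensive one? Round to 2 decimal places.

$229.11

Annual cost at Q: ordering D·S/Q plus holding Q·H/2.
TC(361) = (19,800/361)×200 + (361/2)×27 = $15,843.03
TC(781) = (19,800/781)×200 + (781/2)×27 = $15,613.92
Cheaper: Q = 781.  Difference = $229.11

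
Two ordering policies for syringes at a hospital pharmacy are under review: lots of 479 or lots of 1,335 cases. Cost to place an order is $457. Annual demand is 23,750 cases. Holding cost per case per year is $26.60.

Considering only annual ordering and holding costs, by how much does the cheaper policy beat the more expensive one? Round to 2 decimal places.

$3,144.24

Annual cost at Q: ordering D·S/Q plus holding Q·H/2.
TC(479) = (23,750/479)×457 + (479/2)×26.6 = $29,029.89
TC(1,335) = (23,750/1,335)×457 + (1,335/2)×26.6 = $25,885.65
Cheaper: Q = 1,335.  Difference = $3,144.24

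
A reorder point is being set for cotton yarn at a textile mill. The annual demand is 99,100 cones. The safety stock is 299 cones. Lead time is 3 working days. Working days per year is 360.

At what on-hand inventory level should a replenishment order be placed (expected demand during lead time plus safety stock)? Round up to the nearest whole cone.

1,125 cones

Daily demand d = 99,100 / 360 = 275.278 cones/day
Demand during lead time = 275.278 × 3 = 825.83
Reorder point = 825.83 + 299 = 1,124.83 → round up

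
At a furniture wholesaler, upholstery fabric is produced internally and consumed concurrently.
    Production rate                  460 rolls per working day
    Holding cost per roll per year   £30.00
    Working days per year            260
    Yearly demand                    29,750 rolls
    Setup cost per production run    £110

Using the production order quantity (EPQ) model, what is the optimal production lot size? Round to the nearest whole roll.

d = 29,750/260 = 114.4231 rolls/day;  effective holding cost H(1 − d/p) = 30·(1 − 114.4231/460) = 22.53763
Q* = √(2DS / H_eff) = √(2·29,750·110 / 22.53763) ≈ 538.89

539 rolls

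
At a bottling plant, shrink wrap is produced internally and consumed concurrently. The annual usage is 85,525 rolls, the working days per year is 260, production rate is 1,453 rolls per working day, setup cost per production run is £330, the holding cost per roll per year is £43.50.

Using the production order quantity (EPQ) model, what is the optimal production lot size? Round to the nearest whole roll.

1,295 rolls

Daily demand d = 85,525/260 = 328.942; p = 1453; 1 − d/p = 0.77361
EPQ = √(2DS / (H(1 − d/p)))
    = √(2 × 85,525 × 330 / (43.5 × 0.77361)) ≈ 1,295.13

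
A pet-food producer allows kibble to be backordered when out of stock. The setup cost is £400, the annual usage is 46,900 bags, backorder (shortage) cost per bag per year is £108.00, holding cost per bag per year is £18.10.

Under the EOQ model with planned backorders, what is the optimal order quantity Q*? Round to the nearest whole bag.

Basic EOQ = √(2·46,900·400/18.1) = 1,439.767
Backorder adjustment √((H+b)/b) = √((18.1+108)/108) = 1.0806
Q* = 1,439.767 × 1.0806 ≈ 1,555.74

1,556 bags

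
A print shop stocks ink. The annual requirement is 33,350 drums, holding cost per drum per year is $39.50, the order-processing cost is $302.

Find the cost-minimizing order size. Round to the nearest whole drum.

714 drums

Q* = √(2·D·S / H) = √(2·33,350·302 / 39.5) = √509,959.5 ≈ 714.11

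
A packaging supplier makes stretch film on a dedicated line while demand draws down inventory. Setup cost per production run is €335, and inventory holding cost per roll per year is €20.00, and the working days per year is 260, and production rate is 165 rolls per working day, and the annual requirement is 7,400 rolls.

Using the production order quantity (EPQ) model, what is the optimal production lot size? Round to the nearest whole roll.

d = 7,400/260 = 28.4615 rolls/day;  effective holding cost H(1 − d/p) = 20·(1 − 28.4615/165) = 16.55012
Q* = √(2DS / H_eff) = √(2·7,400·335 / 16.55012) ≈ 547.33

547 rolls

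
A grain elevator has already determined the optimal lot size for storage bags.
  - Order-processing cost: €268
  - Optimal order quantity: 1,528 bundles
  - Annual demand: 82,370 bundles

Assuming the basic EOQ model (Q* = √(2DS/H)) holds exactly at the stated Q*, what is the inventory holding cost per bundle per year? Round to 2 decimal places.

€18.91

From Q* = √(2DS/H) ⇒ Q*² = 2DS/H.
H = 2DS / Q² = 2 × 82,370 × 268 / 1,528² = 18.9098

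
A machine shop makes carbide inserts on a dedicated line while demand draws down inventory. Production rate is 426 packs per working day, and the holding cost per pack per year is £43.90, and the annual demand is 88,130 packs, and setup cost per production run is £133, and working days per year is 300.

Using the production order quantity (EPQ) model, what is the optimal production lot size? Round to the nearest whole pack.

1,312 packs

Daily demand d = 88,130/300 = 293.767; p = 426; 1 − d/p = 0.31041
EPQ = √(2DS / (H(1 − d/p)))
    = √(2 × 88,130 × 133 / (43.9 × 0.31041)) ≈ 1,311.61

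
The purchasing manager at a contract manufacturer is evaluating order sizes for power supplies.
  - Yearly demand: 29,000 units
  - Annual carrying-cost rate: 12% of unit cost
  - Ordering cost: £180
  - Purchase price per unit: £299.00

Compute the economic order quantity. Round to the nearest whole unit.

539 units

Carrying cost H = £299 × 12% = £35.8800/unit/yr
Optimal lot size Q* = (2 × 29,000 × £180 / £35.88)^½ ≈ 539.42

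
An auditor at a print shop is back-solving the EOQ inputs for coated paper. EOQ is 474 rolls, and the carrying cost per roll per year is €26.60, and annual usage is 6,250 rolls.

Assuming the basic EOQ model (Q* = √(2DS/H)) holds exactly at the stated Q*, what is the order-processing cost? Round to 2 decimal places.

€478.11

Since Q* = (2DS/H)^½, squaring gives Q*²·H = 2DS.
S = Q²H / (2D) = 474² × 26.6 / (2 × 6,250) = 478.1105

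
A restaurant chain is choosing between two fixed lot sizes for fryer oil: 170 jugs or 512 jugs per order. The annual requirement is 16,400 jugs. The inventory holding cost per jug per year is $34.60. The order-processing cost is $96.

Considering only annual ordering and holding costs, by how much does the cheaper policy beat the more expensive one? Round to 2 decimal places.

For each Q, cost = (D/Q)·S + (Q/2)·H.
TC(170) = (16,400/170)×96 + (170/2)×34.6 = $12,202.18
TC(512) = (16,400/512)×96 + (512/2)×34.6 = $11,932.60
|ΔTC| = |$12,202.18 − $11,932.60| = $269.58

$269.58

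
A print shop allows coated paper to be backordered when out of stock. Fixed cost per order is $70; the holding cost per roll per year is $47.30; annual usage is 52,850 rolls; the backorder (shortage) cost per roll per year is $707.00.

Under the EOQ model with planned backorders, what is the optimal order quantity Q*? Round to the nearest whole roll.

409 rolls

Basic EOQ = √(2·52,850·70/47.3) = 395.509
Backorder adjustment √((H+b)/b) = √((47.3+707)/707) = 1.0329
Q* = 395.509 × 1.0329 ≈ 408.52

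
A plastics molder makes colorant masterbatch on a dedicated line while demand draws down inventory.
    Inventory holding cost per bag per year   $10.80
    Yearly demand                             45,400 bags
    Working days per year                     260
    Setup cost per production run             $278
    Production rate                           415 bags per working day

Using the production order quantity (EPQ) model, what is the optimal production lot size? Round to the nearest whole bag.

2,009 bags

Daily demand d = 45,400/260 = 174.615; p = 415; 1 − d/p = 0.57924
EPQ = √(2DS / (H(1 − d/p)))
    = √(2 × 45,400 × 278 / (10.8 × 0.57924)) ≈ 2,008.74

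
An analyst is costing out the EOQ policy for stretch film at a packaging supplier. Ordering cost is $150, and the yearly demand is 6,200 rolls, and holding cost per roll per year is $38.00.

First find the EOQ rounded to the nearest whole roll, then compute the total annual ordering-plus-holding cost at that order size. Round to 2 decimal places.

Q* = √(2·D·S / H) = √(2·6,200·150 / 38) = √48,947.4 ≈ 221.24 → Q = 221 rolls
Ordering: D/Q × S = 6,200/221 × $150 = $4,208.14
Holding:  Q/2 × H = 221/2 × $38 = $4,199.00
Total = $4,208.14 + $4,199.00 = $8,407.14

$8,407.14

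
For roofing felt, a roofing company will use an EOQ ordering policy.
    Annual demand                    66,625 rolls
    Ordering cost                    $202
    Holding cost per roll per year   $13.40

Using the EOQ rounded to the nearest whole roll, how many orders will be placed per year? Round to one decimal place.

47.0 orders per year

Optimal lot size Q* = (2 × 66,625 × $202 / $13.4)^½ ≈ 1,417.28 → Q = 1,417
N = D/Q = 66,625/1,417 ≈ 47.018 orders/yr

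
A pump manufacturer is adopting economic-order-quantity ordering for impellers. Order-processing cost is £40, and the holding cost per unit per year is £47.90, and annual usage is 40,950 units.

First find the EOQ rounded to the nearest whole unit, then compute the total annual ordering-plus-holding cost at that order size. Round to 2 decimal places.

£12,526.81

Optimal lot size Q* = (2 × 40,950 × £40 / £47.9)^½ ≈ 261.52 → Q = 262 units
Annual ordering cost = (D/Q)·S = (40,950/262) × 40 = £6,251.91
Annual holding cost  = (Q/2)·H = (262/2) × 47.9 = £6,274.90
Total = £6,251.91 + £6,274.90 = £12,526.81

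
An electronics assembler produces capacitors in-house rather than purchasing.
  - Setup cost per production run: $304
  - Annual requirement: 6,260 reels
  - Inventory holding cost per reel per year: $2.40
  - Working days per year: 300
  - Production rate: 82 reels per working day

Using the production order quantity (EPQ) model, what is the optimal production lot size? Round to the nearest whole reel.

d = 6,260/300 = 20.8667 reels/day;  effective holding cost H(1 − d/p) = 2.4·(1 − 20.8667/82) = 1.78927
Q* = √(2DS / H_eff) = √(2·6,260·304 / 1.78927) ≈ 1,458.48

1,458 reels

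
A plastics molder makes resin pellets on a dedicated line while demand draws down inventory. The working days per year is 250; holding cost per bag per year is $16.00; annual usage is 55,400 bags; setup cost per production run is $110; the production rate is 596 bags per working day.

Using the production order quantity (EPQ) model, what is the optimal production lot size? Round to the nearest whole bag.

1,101 bags

d = 55,400/250 = 221.6000 bags/day;  effective holding cost H(1 − d/p) = 16·(1 − 221.6000/596) = 10.05101
Q* = √(2DS / H_eff) = √(2·55,400·110 / 10.05101) ≈ 1,101.19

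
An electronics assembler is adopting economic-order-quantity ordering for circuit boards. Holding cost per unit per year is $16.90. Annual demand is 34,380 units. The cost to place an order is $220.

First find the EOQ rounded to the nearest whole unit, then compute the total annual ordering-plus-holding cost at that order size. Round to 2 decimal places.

$15,989.05

Optimal lot size Q* = (2 × 34,380 × $220 / $16.9)^½ ≈ 946.10 → Q = 946 units
Ordering: D/Q × S = 34,380/946 × $220 = $7,995.35
Holding:  Q/2 × H = 946/2 × $16.9 = $7,993.70
Total = $7,995.35 + $7,993.70 = $15,989.05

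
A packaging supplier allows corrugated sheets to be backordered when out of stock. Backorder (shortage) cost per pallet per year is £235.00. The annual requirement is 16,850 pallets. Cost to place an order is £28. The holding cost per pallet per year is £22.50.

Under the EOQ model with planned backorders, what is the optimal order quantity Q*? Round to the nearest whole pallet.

214 pallets

Q* = √(2DS/H) · √((H + b)/b)
   = √(2 × 16,850 × 28 / 22.5) · √((22.5 + 235) / 235)
   = 204.787 × 1.0468 ≈ 214.37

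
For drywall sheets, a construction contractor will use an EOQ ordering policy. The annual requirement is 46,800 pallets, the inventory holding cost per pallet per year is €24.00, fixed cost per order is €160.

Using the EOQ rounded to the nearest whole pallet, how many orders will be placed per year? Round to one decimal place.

59.2 orders per year

2DS/H = 2·46,800·160/24 = 624,000.00
EOQ = √624,000.00 ≈ 789.94 → Q = 790
Orders per year = D/Q = 46,800 / 790 = 59.241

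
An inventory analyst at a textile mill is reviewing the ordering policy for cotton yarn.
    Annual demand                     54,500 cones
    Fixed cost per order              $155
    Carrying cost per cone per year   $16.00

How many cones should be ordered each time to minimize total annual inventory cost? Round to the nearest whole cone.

Optimal lot size Q* = (2 × 54,500 × $155 / $16)^½ ≈ 1,027.59

1,028 cones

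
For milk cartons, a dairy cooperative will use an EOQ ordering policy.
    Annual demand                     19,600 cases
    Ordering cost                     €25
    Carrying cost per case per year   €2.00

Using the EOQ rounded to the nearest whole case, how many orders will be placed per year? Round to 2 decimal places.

28.00 orders per year

Optimal lot size Q* = (2 × 19,600 × €25 / €2)^½ ≈ 700.00 → Q = 700
Orders per year = D/Q = 19,600 / 700 = 28.000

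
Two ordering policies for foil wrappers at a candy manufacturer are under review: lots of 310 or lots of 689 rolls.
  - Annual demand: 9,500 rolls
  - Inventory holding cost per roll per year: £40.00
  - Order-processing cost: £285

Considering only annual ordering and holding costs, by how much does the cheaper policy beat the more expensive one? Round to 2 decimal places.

£2,775.74

For each Q, cost = (D/Q)·S + (Q/2)·H.
TC(310) = (9,500/310)×285 + (310/2)×40 = £14,933.87
TC(689) = (9,500/689)×285 + (689/2)×40 = £17,709.61
Lots of 310 are cheaper by £2,775.74.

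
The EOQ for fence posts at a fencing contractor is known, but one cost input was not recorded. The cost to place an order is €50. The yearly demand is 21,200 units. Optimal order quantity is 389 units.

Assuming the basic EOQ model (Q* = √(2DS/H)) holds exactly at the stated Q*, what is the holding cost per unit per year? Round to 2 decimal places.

€14.01

From Q* = √(2DS/H) ⇒ Q*² = 2DS/H.
H = 2DS / Q² = 2 × 21,200 × 50 / 389² = 14.0100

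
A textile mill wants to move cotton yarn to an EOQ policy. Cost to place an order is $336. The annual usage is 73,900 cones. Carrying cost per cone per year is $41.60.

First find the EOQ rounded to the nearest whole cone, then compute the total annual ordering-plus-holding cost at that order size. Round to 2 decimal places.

Q* = √(2·D·S / H) = √(2·73,900·336 / 41.6) = √1,193,769.2 ≈ 1,092.60 → Q = 1,093 cones
Orders/yr = 73,900/1,093 = 67.612; ordering cost = 67.612 × $336 = $22,717.66
Average inventory = 1,093/2 = 546.5; holding cost = 546.5 × $41.6 = $22,734.40
Total = $22,717.66 + $22,734.40 = $45,452.06

$45,452.06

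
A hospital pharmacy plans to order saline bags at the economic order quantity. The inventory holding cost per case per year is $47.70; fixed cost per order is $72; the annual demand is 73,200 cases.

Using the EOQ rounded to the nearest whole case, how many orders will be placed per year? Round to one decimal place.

155.7 orders per year

Optimal lot size Q* = (2 × 73,200 × $72 / $47.7)^½ ≈ 470.09 → Q = 470
Orders per year = D/Q = 73,200 / 470 = 155.745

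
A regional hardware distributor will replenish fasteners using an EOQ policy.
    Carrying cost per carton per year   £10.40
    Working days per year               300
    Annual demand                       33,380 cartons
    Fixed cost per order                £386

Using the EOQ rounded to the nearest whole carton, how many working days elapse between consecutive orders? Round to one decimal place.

14.1 days

Q* = √(2·D·S / H) = √(2·33,380·386 / 10.4) = √2,477,823.1 ≈ 1,574.11 → Q = 1,574 cartons
Cycle time = (working days × Q)/D = (300 × 1,574) / 33,380 = 14.146 days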